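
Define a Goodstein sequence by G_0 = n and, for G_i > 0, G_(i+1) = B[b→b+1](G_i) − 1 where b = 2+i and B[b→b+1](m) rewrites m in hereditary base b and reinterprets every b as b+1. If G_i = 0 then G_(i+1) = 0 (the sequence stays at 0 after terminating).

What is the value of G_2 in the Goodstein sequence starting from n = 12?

1065

step 0: 12 = 2^(2 + 1) + 2^2; sub 3 for 2: 3^(3 + 1) + 3^3; = 108; G_1 = 108−1 = 107
step 1: 107 = 3^(3 + 1) + 2·3^2 + 2·3 + 2; sub 4 for 3: 4^(4 + 1) + 2·4^2 + 2·4 + 2; = 1066; G_2 = 1066−1 = 1065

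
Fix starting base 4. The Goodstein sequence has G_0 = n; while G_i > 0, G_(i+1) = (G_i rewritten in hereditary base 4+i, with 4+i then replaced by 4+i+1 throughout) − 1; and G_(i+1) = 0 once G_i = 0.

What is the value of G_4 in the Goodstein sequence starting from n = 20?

step 0: 20 = 4^2 + 4; sub 5 for 4: 5^2 + 5; = 30; G_1 = 30−1 = 29
step 1: 29 = 5^2 + 4; sub 6 for 5: 6^2 + 4; = 40; G_2 = 40−1 = 39
step 2: 39 = 6^2 + 3; sub 7 for 6: 7^2 + 3; = 52; G_3 = 52−1 = 51
step 3: 51 = 7^2 + 2; sub 8 for 7: 8^2 + 2; = 66; G_4 = 66−1 = 65
step 4: 65 = 8^2 + 1; sub 9 for 8: 9^2 + 1; = 82; G_5 = 82−1 = 81

65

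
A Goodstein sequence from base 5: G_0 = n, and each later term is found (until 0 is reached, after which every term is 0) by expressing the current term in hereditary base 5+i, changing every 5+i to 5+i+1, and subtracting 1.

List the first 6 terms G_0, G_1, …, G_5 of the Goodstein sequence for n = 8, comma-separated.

i=0: 8 = 5 + 3 (b=5); 5→6: 6 + 3 = 9; 9−1 = 8
i=1: 8 = 6 + 2 (b=6); 6→7: 7 + 2 = 9; 9−1 = 8
i=2: 8 = 7 + 1 (b=7); 7→8: 8 + 1 = 9; 9−1 = 8
i=3: 8 = 8 (b=8); 8→9: 9 = 9; 9−1 = 8
i=4: 8 = 8 (b=9); 9→10: 8 = 8; 8−1 = 7

8, 8, 8, 8, 8, 7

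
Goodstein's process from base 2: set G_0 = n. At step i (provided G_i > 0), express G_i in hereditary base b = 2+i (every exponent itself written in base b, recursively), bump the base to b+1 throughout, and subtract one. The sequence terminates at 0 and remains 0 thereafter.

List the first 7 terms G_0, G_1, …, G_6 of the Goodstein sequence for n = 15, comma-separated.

base 2: 15 = 2^(2 + 1) + 2^2 + 2 + 1; at 3: 3^(3 + 1) + 3^3 + 3 + 1 = 112; next = 111
base 3: 111 = 3^(3 + 1) + 3^3 + 3; at 4: 4^(4 + 1) + 4^4 + 4 = 1284; next = 1283
base 4: 1283 = 4^(4 + 1) + 4^4 + 3; at 5: 5^(5 + 1) + 5^5 + 3 = 18753; next = 18752
base 5: 18752 = 5^(5 + 1) + 5^5 + 2; at 6: 6^(6 + 1) + 6^6 + 2 = 326594; next = 326593
base 6: 326593 = 6^(6 + 1) + 6^6 + 1; at 7: 7^(7 + 1) + 7^7 + 1 = 6588345; next = 6588344
base 7: 6588344 = 7^(7 + 1) + 7^7; at 8: 8^(8 + 1) + 8^8 = 150994944; next = 150994943

15, 111, 1283, 18752, 326593, 6588344, 150994943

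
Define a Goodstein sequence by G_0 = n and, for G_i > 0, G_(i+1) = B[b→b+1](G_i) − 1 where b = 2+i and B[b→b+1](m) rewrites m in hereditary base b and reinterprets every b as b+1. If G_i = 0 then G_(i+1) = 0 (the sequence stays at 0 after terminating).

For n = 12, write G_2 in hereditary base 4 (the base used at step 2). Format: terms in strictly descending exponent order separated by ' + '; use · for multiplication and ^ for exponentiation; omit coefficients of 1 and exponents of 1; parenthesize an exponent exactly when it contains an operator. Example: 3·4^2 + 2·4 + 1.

G_0 = 12. HB_2(12) = 2^(2 + 1) + 2^2. Bump = 108. G_1 = 107.
G_1 = 107. HB_3(107) = 3^(3 + 1) + 2·3^2 + 2·3 + 2. Bump = 1066. G_2 = 1065.
G_2 = 1065. HB_4(1065) = 4^(4 + 1) + 2·4^2 + 2·4 + 1. Bump = 15686. G_3 = 15685.

4^(4 + 1) + 2·4^2 + 2·4 + 1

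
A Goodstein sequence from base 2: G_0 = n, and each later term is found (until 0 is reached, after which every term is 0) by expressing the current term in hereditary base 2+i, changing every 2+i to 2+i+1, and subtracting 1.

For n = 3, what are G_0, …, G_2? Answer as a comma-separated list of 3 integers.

3 —HB2→ 2 + 1 —bump→ 3 + 1 = 4 —(−1)→ 3
3 —HB3→ 3 —bump→ 4 = 4 —(−1)→ 3

3, 3, 3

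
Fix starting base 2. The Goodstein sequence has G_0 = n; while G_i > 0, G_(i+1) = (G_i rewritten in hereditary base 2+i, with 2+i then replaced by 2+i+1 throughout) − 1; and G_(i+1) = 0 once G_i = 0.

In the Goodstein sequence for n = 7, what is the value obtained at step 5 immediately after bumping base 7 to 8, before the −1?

[0] 7 ≡ 2^2 + 2 + 1 (base 2). Lift 3: 31. −1: 30.
[1] 30 ≡ 3^3 + 3 (base 3). Lift 4: 260. −1: 259.
[2] 259 ≡ 4^4 + 3 (base 4). Lift 5: 3128. −1: 3127.
[3] 3127 ≡ 5^5 + 2 (base 5). Lift 6: 46658. −1: 46657.
[4] 46657 ≡ 6^6 + 1 (base 6). Lift 7: 823544. −1: 823543.

16777216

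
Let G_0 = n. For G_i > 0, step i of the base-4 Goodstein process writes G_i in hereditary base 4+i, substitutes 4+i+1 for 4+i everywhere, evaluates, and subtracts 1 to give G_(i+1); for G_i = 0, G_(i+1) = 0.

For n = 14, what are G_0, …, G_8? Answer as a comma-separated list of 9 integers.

14, 16, 18, 20, 21, 22, 23, 24, 25

[0] 14 ≡ 3·4 + 2 (base 4). Lift 5: 17. −1: 16.
[1] 16 ≡ 3·5 + 1 (base 5). Lift 6: 19. −1: 18.
[2] 18 ≡ 3·6 (base 6). Lift 7: 21. −1: 20.
[3] 20 ≡ 2·7 + 6 (base 7). Lift 8: 22. −1: 21.
[4] 21 ≡ 2·8 + 5 (base 8). Lift 9: 23. −1: 22.
[5] 22 ≡ 2·9 + 4 (base 9). Lift 10: 24. −1: 23.
[6] 23 ≡ 2·10 + 3 (base 10). Lift 11: 25. −1: 24.
[7] 24 ≡ 2·11 + 2 (base 11). Lift 12: 26. −1: 25.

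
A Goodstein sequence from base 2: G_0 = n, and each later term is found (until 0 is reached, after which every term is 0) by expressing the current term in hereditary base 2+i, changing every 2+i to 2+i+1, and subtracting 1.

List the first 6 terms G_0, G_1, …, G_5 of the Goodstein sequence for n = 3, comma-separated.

i=0: 3 = 2 + 1 (b=2); 2→3: 3 + 1 = 4; 4−1 = 3
i=1: 3 = 3 (b=3); 3→4: 4 = 4; 4−1 = 3
i=2: 3 = 3 (b=4); 4→5: 3 = 3; 3−1 = 2
i=3: 2 = 2 (b=5); 5→6: 2 = 2; 2−1 = 1
i=4: 1 = 1 (b=6); 6→7: 1 = 1; 1−1 = 0

3, 3, 3, 2, 1, 0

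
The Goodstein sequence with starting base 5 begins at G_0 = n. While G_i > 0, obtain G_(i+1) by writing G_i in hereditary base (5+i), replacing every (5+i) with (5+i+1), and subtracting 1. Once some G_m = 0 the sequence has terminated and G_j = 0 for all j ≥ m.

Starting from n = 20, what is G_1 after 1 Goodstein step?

step 0: 20 = 4·5; sub 6 for 5: 4·6; = 24; G_1 = 24−1 = 23
step 1: 23 = 3·6 + 5; sub 7 for 6: 3·7 + 5; = 26; G_2 = 26−1 = 25

23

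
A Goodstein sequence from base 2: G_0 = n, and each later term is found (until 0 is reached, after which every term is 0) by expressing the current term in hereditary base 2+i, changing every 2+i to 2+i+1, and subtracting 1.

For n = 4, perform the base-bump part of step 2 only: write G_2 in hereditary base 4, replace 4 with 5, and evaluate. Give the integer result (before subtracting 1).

G_0=4  [base 2] 2^2  →[2↦3]→  3^3 = 27  −1 ⇒ G_1=26
G_1=26  [base 3] 2·3^2 + 2·3 + 2  →[3↦4]→  2·4^2 + 2·4 + 2 = 42  −1 ⇒ G_2=41
G_2=41  [base 4] 2·4^2 + 2·4 + 1  →[4↦5]→  2·5^2 + 2·5 + 1 = 61  −1 ⇒ G_3=60

61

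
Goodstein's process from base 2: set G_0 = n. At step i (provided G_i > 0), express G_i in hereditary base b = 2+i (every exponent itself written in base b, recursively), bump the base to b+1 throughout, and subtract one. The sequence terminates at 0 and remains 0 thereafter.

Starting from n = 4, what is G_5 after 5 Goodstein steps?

G_0=4  [base 2] 2^2  →[2↦3]→  3^3 = 27  −1 ⇒ G_1=26
G_1=26  [base 3] 2·3^2 + 2·3 + 2  →[3↦4]→  2·4^2 + 2·4 + 2 = 42  −1 ⇒ G_2=41
G_2=41  [base 4] 2·4^2 + 2·4 + 1  →[4↦5]→  2·5^2 + 2·5 + 1 = 61  −1 ⇒ G_3=60
G_3=60  [base 5] 2·5^2 + 2·5  →[5↦6]→  2·6^2 + 2·6 = 84  −1 ⇒ G_4=83
G_4=83  [base 6] 2·6^2 + 6 + 5  →[6↦7]→  2·7^2 + 7 + 5 = 110  −1 ⇒ G_5=109
G_5=109  [base 7] 2·7^2 + 7 + 4  →[7↦8]→  2·8^2 + 8 + 4 = 140  −1 ⇒ G_6=139

109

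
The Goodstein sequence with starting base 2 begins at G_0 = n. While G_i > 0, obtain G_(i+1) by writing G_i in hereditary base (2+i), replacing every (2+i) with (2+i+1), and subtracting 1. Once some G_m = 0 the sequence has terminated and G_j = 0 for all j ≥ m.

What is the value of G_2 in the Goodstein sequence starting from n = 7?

259

i=0: 7 = 2^2 + 2 + 1 (b=2); 2→3: 3^3 + 3 + 1 = 31; 31−1 = 30
i=1: 30 = 3^3 + 3 (b=3); 3→4: 4^4 + 4 = 260; 260−1 = 259
i=2: 259 = 4^4 + 3 (b=4); 4→5: 5^5 + 3 = 3128; 3128−1 = 3127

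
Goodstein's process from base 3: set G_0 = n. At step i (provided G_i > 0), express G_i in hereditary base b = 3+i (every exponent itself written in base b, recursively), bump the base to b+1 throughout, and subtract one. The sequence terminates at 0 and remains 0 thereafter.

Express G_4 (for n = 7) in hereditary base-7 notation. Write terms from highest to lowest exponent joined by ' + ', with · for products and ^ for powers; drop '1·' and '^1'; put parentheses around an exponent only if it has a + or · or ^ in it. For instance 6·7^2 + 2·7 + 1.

7 + 2

i=0: 7 = 2·3 + 1 (b=3); 3→4: 2·4 + 1 = 9; 9−1 = 8
i=1: 8 = 2·4 (b=4); 4→5: 2·5 = 10; 10−1 = 9
i=2: 9 = 5 + 4 (b=5); 5→6: 6 + 4 = 10; 10−1 = 9
i=3: 9 = 6 + 3 (b=6); 6→7: 7 + 3 = 10; 10−1 = 9
i=4: 9 = 7 + 2 (b=7); 7→8: 8 + 2 = 10; 10−1 = 9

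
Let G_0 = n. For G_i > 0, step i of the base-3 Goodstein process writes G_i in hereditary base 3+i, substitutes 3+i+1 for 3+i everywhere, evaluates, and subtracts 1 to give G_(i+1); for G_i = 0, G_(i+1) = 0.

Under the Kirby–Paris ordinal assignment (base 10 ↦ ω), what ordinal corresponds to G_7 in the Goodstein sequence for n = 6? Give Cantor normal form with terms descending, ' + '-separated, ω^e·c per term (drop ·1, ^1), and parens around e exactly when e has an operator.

G_0 = 6. HB_3(6) = 2·3. Bump = 8. G_1 = 7.
G_1 = 7. HB_4(7) = 4 + 3. Bump = 8. G_2 = 7.
G_2 = 7. HB_5(7) = 5 + 2. Bump = 8. G_3 = 7.
G_3 = 7. HB_6(7) = 6 + 1. Bump = 8. G_4 = 7.
G_4 = 7. HB_7(7) = 7. Bump = 8. G_5 = 7.
G_5 = 7. HB_8(7) = 7. Bump = 7. G_6 = 6.
G_6 = 6. HB_9(6) = 6. Bump = 6. G_7 = 5.

5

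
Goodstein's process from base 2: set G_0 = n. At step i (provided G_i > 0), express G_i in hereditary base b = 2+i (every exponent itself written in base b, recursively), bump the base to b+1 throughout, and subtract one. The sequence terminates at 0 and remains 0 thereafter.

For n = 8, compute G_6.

8 —HB2→ 2^(2 + 1) —bump→ 3^(3 + 1) = 81 —(−1)→ 80
80 —HB3→ 2·3^3 + 2·3^2 + 2·3 + 2 —bump→ 2·4^4 + 2·4^2 + 2·4 + 2 = 554 —(−1)→ 553
553 —HB4→ 2·4^4 + 2·4^2 + 2·4 + 1 —bump→ 2·5^5 + 2·5^2 + 2·5 + 1 = 6311 —(−1)→ 6310
6310 —HB5→ 2·5^5 + 2·5^2 + 2·5 —bump→ 2·6^6 + 2·6^2 + 2·6 = 93396 —(−1)→ 93395
93395 —HB6→ 2·6^6 + 2·6^2 + 6 + 5 —bump→ 2·7^7 + 2·7^2 + 7 + 5 = 1647196 —(−1)→ 1647195
1647195 —HB7→ 2·7^7 + 2·7^2 + 7 + 4 —bump→ 2·8^8 + 2·8^2 + 8 + 4 = 33554572 —(−1)→ 33554571
33554571 —HB8→ 2·8^8 + 2·8^2 + 8 + 3 —bump→ 2·9^9 + 2·9^2 + 9 + 3 = 774841152 —(−1)→ 774841151

33554571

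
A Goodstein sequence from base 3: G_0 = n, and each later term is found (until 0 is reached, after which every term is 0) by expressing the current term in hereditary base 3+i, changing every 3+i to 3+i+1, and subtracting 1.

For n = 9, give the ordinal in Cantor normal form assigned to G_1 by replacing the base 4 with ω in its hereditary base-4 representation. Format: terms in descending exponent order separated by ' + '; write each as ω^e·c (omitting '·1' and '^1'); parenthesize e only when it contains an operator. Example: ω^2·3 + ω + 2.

i=0: 9 = 3^2 (b=3); 3→4: 4^2 = 16; 16−1 = 15
i=1: 15 = 3·4 + 3 (b=4); 4→5: 3·5 + 3 = 18; 18−1 = 17

ω·3 + 3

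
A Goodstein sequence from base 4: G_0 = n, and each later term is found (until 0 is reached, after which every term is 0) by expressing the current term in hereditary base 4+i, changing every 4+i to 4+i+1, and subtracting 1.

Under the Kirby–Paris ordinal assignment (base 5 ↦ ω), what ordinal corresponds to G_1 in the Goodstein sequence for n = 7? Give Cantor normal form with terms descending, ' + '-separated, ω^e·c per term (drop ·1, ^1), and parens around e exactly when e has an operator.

7 —HB4→ 4 + 3 —bump→ 5 + 3 = 8 —(−1)→ 7
7 —HB5→ 5 + 2 —bump→ 6 + 2 = 8 —(−1)→ 7

ω + 2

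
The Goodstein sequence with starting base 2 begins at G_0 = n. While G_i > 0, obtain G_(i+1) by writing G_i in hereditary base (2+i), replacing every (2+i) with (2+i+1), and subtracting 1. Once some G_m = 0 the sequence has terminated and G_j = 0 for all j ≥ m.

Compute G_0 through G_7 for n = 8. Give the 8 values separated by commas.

8, 80, 553, 6310, 93395, 1647195, 33554571, 774841151

base 2: 8 = 2^(2 + 1); at 3: 3^(3 + 1) = 81; next = 80
base 3: 80 = 2·3^3 + 2·3^2 + 2·3 + 2; at 4: 2·4^4 + 2·4^2 + 2·4 + 2 = 554; next = 553
base 4: 553 = 2·4^4 + 2·4^2 + 2·4 + 1; at 5: 2·5^5 + 2·5^2 + 2·5 + 1 = 6311; next = 6310
base 5: 6310 = 2·5^5 + 2·5^2 + 2·5; at 6: 2·6^6 + 2·6^2 + 2·6 = 93396; next = 93395
base 6: 93395 = 2·6^6 + 2·6^2 + 6 + 5; at 7: 2·7^7 + 2·7^2 + 7 + 5 = 1647196; next = 1647195
base 7: 1647195 = 2·7^7 + 2·7^2 + 7 + 4; at 8: 2·8^8 + 2·8^2 + 8 + 4 = 33554572; next = 33554571
base 8: 33554571 = 2·8^8 + 2·8^2 + 8 + 3; at 9: 2·9^9 + 2·9^2 + 9 + 3 = 774841152; next = 774841151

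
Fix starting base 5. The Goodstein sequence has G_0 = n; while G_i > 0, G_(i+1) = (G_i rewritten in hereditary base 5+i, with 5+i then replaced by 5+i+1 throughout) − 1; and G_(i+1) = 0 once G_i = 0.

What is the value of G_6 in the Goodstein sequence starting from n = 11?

step 0: 11 = 2·5 + 1; sub 6 for 5: 2·6 + 1; = 13; G_1 = 13−1 = 12
step 1: 12 = 2·6; sub 7 for 6: 2·7; = 14; G_2 = 14−1 = 13
step 2: 13 = 7 + 6; sub 8 for 7: 8 + 6; = 14; G_3 = 14−1 = 13
step 3: 13 = 8 + 5; sub 9 for 8: 9 + 5; = 14; G_4 = 14−1 = 13
step 4: 13 = 9 + 4; sub 10 for 9: 10 + 4; = 14; G_5 = 14−1 = 13
step 5: 13 = 10 + 3; sub 11 for 10: 11 + 3; = 14; G_6 = 14−1 = 13

13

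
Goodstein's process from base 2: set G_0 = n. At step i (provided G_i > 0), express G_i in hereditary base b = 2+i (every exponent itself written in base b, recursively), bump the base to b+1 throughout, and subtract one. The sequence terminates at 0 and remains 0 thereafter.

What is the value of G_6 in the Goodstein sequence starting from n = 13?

134219479

base 2: 13 = 2^(2 + 1) + 2^2 + 1; at 3: 3^(3 + 1) + 3^3 + 1 = 109; next = 108
base 3: 108 = 3^(3 + 1) + 3^3; at 4: 4^(4 + 1) + 4^4 = 1280; next = 1279
base 4: 1279 = 4^(4 + 1) + 3·4^3 + 3·4^2 + 3·4 + 3; at 5: 5^(5 + 1) + 3·5^3 + 3·5^2 + 3·5 + 3 = 16093; next = 16092
base 5: 16092 = 5^(5 + 1) + 3·5^3 + 3·5^2 + 3·5 + 2; at 6: 6^(6 + 1) + 3·6^3 + 3·6^2 + 3·6 + 2 = 280712; next = 280711
base 6: 280711 = 6^(6 + 1) + 3·6^3 + 3·6^2 + 3·6 + 1; at 7: 7^(7 + 1) + 3·7^3 + 3·7^2 + 3·7 + 1 = 5765999; next = 5765998
base 7: 5765998 = 7^(7 + 1) + 3·7^3 + 3·7^2 + 3·7; at 8: 8^(8 + 1) + 3·8^3 + 3·8^2 + 3·8 = 134219480; next = 134219479
base 8: 134219479 = 8^(8 + 1) + 3·8^3 + 3·8^2 + 2·8 + 7; at 9: 9^(9 + 1) + 3·9^3 + 3·9^2 + 2·9 + 7 = 3486786856; next = 3486786855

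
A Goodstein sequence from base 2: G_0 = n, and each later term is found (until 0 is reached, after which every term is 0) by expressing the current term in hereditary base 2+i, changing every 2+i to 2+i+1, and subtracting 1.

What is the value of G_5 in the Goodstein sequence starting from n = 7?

base 2: 7 = 2^2 + 2 + 1; at 3: 3^3 + 3 + 1 = 31; next = 30
base 3: 30 = 3^3 + 3; at 4: 4^4 + 4 = 260; next = 259
base 4: 259 = 4^4 + 3; at 5: 5^5 + 3 = 3128; next = 3127
base 5: 3127 = 5^5 + 2; at 6: 6^6 + 2 = 46658; next = 46657
base 6: 46657 = 6^6 + 1; at 7: 7^7 + 1 = 823544; next = 823543
base 7: 823543 = 7^7; at 8: 8^8 = 16777216; next = 16777215

823543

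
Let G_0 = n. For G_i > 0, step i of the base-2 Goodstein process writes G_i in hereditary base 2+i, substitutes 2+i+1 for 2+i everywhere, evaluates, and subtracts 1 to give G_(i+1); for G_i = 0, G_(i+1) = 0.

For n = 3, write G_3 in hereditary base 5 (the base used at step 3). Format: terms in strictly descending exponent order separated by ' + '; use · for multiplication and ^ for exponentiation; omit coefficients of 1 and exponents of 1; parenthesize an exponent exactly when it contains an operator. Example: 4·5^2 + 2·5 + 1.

2

step 0: 3 = 2 + 1; sub 3 for 2: 3 + 1; = 4; G_1 = 4−1 = 3
step 1: 3 = 3; sub 4 for 3: 4; = 4; G_2 = 4−1 = 3
step 2: 3 = 3; sub 5 for 4: 3; = 3; G_3 = 3−1 = 2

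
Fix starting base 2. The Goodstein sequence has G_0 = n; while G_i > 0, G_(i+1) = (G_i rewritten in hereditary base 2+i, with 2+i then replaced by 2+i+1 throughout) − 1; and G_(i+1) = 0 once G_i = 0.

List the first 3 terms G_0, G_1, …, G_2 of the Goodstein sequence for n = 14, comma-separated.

i=0: 14 = 2^(2 + 1) + 2^2 + 2 (b=2); 2→3: 3^(3 + 1) + 3^3 + 3 = 111; 111−1 = 110
i=1: 110 = 3^(3 + 1) + 3^3 + 2 (b=3); 3→4: 4^(4 + 1) + 4^4 + 2 = 1282; 1282−1 = 1281

14, 110, 1281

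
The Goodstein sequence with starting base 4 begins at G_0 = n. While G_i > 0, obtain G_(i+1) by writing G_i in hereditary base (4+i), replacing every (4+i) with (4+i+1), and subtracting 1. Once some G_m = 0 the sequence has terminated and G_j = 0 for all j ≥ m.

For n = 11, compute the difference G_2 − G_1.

1

base 4: 11 = 2·4 + 3; at 5: 2·5 + 3 = 13; next = 12
base 5: 12 = 2·5 + 2; at 6: 2·6 + 2 = 14; next = 13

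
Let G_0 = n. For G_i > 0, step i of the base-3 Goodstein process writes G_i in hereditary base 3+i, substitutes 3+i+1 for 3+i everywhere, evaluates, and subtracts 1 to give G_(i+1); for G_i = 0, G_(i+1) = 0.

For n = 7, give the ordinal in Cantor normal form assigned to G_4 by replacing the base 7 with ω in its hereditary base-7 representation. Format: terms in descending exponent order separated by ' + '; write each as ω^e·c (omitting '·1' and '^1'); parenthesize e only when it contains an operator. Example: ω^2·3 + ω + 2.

G_0=7  [base 3] 2·3 + 1  →[3↦4]→  2·4 + 1 = 9  −1 ⇒ G_1=8
G_1=8  [base 4] 2·4  →[4↦5]→  2·5 = 10  −1 ⇒ G_2=9
G_2=9  [base 5] 5 + 4  →[5↦6]→  6 + 4 = 10  −1 ⇒ G_3=9
G_3=9  [base 6] 6 + 3  →[6↦7]→  7 + 3 = 10  −1 ⇒ G_4=9
G_4=9  [base 7] 7 + 2  →[7↦8]→  8 + 2 = 10  −1 ⇒ G_5=9

ω + 2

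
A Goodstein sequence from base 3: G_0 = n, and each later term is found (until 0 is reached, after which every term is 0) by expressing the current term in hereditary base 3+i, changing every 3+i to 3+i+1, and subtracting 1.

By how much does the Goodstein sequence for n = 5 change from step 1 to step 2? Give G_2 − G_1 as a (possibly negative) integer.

G_0=5  [base 3] 3 + 2  →[3↦4]→  4 + 2 = 6  −1 ⇒ G_1=5
G_1=5  [base 4] 4 + 1  →[4↦5]→  5 + 1 = 6  −1 ⇒ G_2=5

0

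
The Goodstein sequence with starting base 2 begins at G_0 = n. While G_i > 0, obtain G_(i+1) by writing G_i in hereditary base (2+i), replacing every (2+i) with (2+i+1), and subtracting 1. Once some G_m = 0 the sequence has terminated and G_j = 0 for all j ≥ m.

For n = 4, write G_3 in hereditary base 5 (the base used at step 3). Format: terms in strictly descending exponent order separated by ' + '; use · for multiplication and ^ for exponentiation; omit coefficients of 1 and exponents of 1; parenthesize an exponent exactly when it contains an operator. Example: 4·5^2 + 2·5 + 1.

G_0 = 4. HB_2(4) = 2^2. Bump = 27. G_1 = 26.
G_1 = 26. HB_3(26) = 2·3^2 + 2·3 + 2. Bump = 42. G_2 = 41.
G_2 = 41. HB_4(41) = 2·4^2 + 2·4 + 1. Bump = 61. G_3 = 60.
G_3 = 60. HB_5(60) = 2·5^2 + 2·5. Bump = 84. G_4 = 83.

2·5^2 + 2·5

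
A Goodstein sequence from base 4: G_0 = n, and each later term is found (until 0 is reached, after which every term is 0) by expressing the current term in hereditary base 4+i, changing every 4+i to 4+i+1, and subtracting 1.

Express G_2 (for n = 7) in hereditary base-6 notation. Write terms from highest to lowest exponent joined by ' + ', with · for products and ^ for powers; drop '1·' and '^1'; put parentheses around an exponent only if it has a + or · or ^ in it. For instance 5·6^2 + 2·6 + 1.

6 + 1

7 —HB4→ 4 + 3 —bump→ 5 + 3 = 8 —(−1)→ 7
7 —HB5→ 5 + 2 —bump→ 6 + 2 = 8 —(−1)→ 7
7 —HB6→ 6 + 1 —bump→ 7 + 1 = 8 —(−1)→ 7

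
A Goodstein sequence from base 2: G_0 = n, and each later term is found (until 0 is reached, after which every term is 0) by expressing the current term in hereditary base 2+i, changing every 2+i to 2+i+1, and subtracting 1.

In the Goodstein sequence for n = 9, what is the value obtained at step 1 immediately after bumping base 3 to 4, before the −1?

9 —HB2→ 2^(2 + 1) + 1 —bump→ 3^(3 + 1) + 1 = 82 —(−1)→ 81
81 —HB3→ 3^(3 + 1) —bump→ 4^(4 + 1) = 1024 —(−1)→ 1023

1024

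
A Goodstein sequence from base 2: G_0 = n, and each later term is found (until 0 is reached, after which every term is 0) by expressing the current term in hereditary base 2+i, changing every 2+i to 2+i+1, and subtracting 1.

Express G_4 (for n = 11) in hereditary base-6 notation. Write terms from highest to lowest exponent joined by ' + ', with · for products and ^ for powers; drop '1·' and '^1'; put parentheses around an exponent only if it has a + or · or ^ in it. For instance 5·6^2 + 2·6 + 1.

6^(6 + 1) + 1

base 2: 11 = 2^(2 + 1) + 2 + 1; at 3: 3^(3 + 1) + 3 + 1 = 85; next = 84
base 3: 84 = 3^(3 + 1) + 3; at 4: 4^(4 + 1) + 4 = 1028; next = 1027
base 4: 1027 = 4^(4 + 1) + 3; at 5: 5^(5 + 1) + 3 = 15628; next = 15627
base 5: 15627 = 5^(5 + 1) + 2; at 6: 6^(6 + 1) + 2 = 279938; next = 279937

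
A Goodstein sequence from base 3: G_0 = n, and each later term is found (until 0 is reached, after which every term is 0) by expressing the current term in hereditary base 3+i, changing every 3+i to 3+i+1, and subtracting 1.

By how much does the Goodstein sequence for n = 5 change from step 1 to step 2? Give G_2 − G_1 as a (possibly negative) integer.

0

5 —HB3→ 3 + 2 —bump→ 4 + 2 = 6 —(−1)→ 5
5 —HB4→ 4 + 1 —bump→ 5 + 1 = 6 —(−1)→ 5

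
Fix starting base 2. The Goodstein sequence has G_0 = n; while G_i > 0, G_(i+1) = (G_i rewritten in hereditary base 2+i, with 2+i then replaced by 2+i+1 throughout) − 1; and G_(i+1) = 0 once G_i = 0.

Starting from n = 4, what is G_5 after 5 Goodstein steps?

step 0: 4 = 2^2; sub 3 for 2: 3^3; = 27; G_1 = 27−1 = 26
step 1: 26 = 2·3^2 + 2·3 + 2; sub 4 for 3: 2·4^2 + 2·4 + 2; = 42; G_2 = 42−1 = 41
step 2: 41 = 2·4^2 + 2·4 + 1; sub 5 for 4: 2·5^2 + 2·5 + 1; = 61; G_3 = 61−1 = 60
step 3: 60 = 2·5^2 + 2·5; sub 6 for 5: 2·6^2 + 2·6; = 84; G_4 = 84−1 = 83
step 4: 83 = 2·6^2 + 6 + 5; sub 7 for 6: 2·7^2 + 7 + 5; = 110; G_5 = 110−1 = 109
step 5: 109 = 2·7^2 + 7 + 4; sub 8 for 7: 2·8^2 + 8 + 4; = 140; G_6 = 140−1 = 139

109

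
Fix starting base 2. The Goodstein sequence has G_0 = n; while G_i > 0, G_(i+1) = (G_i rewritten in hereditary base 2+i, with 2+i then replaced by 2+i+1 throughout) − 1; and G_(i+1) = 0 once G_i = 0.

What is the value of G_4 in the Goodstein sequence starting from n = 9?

140743

i=0: 9 = 2^(2 + 1) + 1 (b=2); 2→3: 3^(3 + 1) + 1 = 82; 82−1 = 81
i=1: 81 = 3^(3 + 1) (b=3); 3→4: 4^(4 + 1) = 1024; 1024−1 = 1023
i=2: 1023 = 3·4^4 + 3·4^3 + 3·4^2 + 3·4 + 3 (b=4); 4→5: 3·5^5 + 3·5^3 + 3·5^2 + 3·5 + 3 = 9843; 9843−1 = 9842
i=3: 9842 = 3·5^5 + 3·5^3 + 3·5^2 + 3·5 + 2 (b=5); 5→6: 3·6^6 + 3·6^3 + 3·6^2 + 3·6 + 2 = 140744; 140744−1 = 140743
i=4: 140743 = 3·6^6 + 3·6^3 + 3·6^2 + 3·6 + 1 (b=6); 6→7: 3·7^7 + 3·7^3 + 3·7^2 + 3·7 + 1 = 2471827; 2471827−1 = 2471826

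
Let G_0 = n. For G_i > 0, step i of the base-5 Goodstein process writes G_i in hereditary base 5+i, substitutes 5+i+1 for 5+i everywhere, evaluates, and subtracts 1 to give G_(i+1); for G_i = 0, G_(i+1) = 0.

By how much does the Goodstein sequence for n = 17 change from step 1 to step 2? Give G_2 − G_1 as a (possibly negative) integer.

2

(0) 17|_5 = 3·5 + 2 ↦ 3·6 + 2|_6 = 20 ⇒ 19
(1) 19|_6 = 3·6 + 1 ↦ 3·7 + 1|_7 = 22 ⇒ 21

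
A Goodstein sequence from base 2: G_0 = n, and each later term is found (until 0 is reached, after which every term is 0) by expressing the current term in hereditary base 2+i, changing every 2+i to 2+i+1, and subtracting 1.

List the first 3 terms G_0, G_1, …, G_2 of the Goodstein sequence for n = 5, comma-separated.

5, 27, 255

i=0: 5 = 2^2 + 1 (b=2); 2→3: 3^3 + 1 = 28; 28−1 = 27
i=1: 27 = 3^3 (b=3); 3→4: 4^4 = 256; 256−1 = 255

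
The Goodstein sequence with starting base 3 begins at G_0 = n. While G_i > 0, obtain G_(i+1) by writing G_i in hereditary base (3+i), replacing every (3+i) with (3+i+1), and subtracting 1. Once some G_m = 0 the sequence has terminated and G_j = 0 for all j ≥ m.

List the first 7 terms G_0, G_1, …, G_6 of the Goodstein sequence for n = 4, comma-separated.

4, 4, 4, 3, 2, 1, 0

i=0: 4 = 3 + 1 (b=3); 3→4: 4 + 1 = 5; 5−1 = 4
i=1: 4 = 4 (b=4); 4→5: 5 = 5; 5−1 = 4
i=2: 4 = 4 (b=5); 5→6: 4 = 4; 4−1 = 3
i=3: 3 = 3 (b=6); 6→7: 3 = 3; 3−1 = 2
i=4: 2 = 2 (b=7); 7→8: 2 = 2; 2−1 = 1
i=5: 1 = 1 (b=8); 8→9: 1 = 1; 1−1 = 0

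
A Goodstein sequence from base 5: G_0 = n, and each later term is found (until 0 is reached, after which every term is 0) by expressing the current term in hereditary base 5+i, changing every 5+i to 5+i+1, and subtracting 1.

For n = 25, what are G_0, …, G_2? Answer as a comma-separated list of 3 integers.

25, 35, 39

G_0=25  [base 5] 5^2  →[5↦6]→  6^2 = 36  −1 ⇒ G_1=35
G_1=35  [base 6] 5·6 + 5  →[6↦7]→  5·7 + 5 = 40  −1 ⇒ G_2=39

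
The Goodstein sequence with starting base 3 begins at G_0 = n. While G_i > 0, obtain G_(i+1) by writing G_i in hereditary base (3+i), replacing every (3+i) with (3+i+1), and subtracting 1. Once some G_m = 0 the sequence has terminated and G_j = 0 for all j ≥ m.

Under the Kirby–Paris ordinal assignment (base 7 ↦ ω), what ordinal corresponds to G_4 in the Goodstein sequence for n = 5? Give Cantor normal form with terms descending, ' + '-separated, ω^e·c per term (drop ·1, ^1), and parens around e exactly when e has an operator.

4

step 0: 5 = 3 + 2; sub 4 for 3: 4 + 2; = 6; G_1 = 6−1 = 5
step 1: 5 = 4 + 1; sub 5 for 4: 5 + 1; = 6; G_2 = 6−1 = 5
step 2: 5 = 5; sub 6 for 5: 6; = 6; G_3 = 6−1 = 5
step 3: 5 = 5; sub 7 for 6: 5; = 5; G_4 = 5−1 = 4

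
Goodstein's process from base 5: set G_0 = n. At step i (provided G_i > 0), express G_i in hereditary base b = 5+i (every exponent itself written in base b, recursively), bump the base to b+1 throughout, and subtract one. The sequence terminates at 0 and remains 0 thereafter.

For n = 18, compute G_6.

(0) 18|_5 = 3·5 + 3 ↦ 3·6 + 3|_6 = 21 ⇒ 20
(1) 20|_6 = 3·6 + 2 ↦ 3·7 + 2|_7 = 23 ⇒ 22
(2) 22|_7 = 3·7 + 1 ↦ 3·8 + 1|_8 = 25 ⇒ 24
(3) 24|_8 = 3·8 ↦ 3·9|_9 = 27 ⇒ 26
(4) 26|_9 = 2·9 + 8 ↦ 2·10 + 8|_10 = 28 ⇒ 27
(5) 27|_10 = 2·10 + 7 ↦ 2·11 + 7|_11 = 29 ⇒ 28
(6) 28|_11 = 2·11 + 6 ↦ 2·12 + 6|_12 = 30 ⇒ 29

28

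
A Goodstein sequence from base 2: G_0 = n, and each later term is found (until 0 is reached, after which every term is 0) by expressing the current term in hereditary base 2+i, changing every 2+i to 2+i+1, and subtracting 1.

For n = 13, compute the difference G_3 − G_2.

i=0: 13 = 2^(2 + 1) + 2^2 + 1 (b=2); 2→3: 3^(3 + 1) + 3^3 + 1 = 109; 109−1 = 108
i=1: 108 = 3^(3 + 1) + 3^3 (b=3); 3→4: 4^(4 + 1) + 4^4 = 1280; 1280−1 = 1279
i=2: 1279 = 4^(4 + 1) + 3·4^3 + 3·4^2 + 3·4 + 3 (b=4); 4→5: 5^(5 + 1) + 3·5^3 + 3·5^2 + 3·5 + 3 = 16093; 16093−1 = 16092

14813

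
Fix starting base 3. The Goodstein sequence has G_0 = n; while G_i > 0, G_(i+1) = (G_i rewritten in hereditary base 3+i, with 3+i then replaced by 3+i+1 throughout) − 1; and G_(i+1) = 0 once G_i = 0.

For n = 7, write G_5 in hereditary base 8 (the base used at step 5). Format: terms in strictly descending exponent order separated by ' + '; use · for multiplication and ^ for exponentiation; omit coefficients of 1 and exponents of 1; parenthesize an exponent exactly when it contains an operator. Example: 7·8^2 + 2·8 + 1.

8 + 1

i=0: 7 = 2·3 + 1 (b=3); 3→4: 2·4 + 1 = 9; 9−1 = 8
i=1: 8 = 2·4 (b=4); 4→5: 2·5 = 10; 10−1 = 9
i=2: 9 = 5 + 4 (b=5); 5→6: 6 + 4 = 10; 10−1 = 9
i=3: 9 = 6 + 3 (b=6); 6→7: 7 + 3 = 10; 10−1 = 9
i=4: 9 = 7 + 2 (b=7); 7→8: 8 + 2 = 10; 10−1 = 9
i=5: 9 = 8 + 1 (b=8); 8→9: 9 + 1 = 10; 10−1 = 9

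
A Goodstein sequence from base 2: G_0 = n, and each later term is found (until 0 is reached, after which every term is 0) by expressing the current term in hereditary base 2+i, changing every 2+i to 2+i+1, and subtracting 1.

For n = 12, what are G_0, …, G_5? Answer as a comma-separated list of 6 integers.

G_0 = 12. HB_2(12) = 2^(2 + 1) + 2^2. Bump = 108. G_1 = 107.
G_1 = 107. HB_3(107) = 3^(3 + 1) + 2·3^2 + 2·3 + 2. Bump = 1066. G_2 = 1065.
G_2 = 1065. HB_4(1065) = 4^(4 + 1) + 2·4^2 + 2·4 + 1. Bump = 15686. G_3 = 15685.
G_3 = 15685. HB_5(15685) = 5^(5 + 1) + 2·5^2 + 2·5. Bump = 280020. G_4 = 280019.
G_4 = 280019. HB_6(280019) = 6^(6 + 1) + 2·6^2 + 6 + 5. Bump = 5764911. G_5 = 5764910.

12, 107, 1065, 15685, 280019, 5764910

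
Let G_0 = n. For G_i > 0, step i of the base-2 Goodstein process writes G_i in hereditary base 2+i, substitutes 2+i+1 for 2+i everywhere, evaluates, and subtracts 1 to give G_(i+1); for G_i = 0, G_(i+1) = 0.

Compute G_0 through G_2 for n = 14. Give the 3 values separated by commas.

14, 110, 1281

step 0: 14 = 2^(2 + 1) + 2^2 + 2; sub 3 for 2: 3^(3 + 1) + 3^3 + 3; = 111; G_1 = 111−1 = 110
step 1: 110 = 3^(3 + 1) + 3^3 + 2; sub 4 for 3: 4^(4 + 1) + 4^4 + 2; = 1282; G_2 = 1282−1 = 1281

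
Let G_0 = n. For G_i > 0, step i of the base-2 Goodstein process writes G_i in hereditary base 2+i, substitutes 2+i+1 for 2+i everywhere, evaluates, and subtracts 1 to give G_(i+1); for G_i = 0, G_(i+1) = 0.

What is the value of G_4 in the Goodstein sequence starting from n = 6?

G_0 = 6. HB_2(6) = 2^2 + 2. Bump = 30. G_1 = 29.
G_1 = 29. HB_3(29) = 3^3 + 2. Bump = 258. G_2 = 257.
G_2 = 257. HB_4(257) = 4^4 + 1. Bump = 3126. G_3 = 3125.
G_3 = 3125. HB_5(3125) = 5^5. Bump = 46656. G_4 = 46655.
G_4 = 46655. HB_6(46655) = 5·6^5 + 5·6^4 + 5·6^3 + 5·6^2 + 5·6 + 5. Bump = 98040. G_5 = 98039.

46655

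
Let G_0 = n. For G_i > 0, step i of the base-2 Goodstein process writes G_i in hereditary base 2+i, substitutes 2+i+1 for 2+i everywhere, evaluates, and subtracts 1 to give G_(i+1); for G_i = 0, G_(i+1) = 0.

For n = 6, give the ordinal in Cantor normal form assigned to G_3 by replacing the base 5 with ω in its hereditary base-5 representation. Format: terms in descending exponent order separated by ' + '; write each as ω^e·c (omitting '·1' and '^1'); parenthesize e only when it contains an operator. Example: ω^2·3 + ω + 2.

ω^ω

[0] 6 ≡ 2^2 + 2 (base 2). Lift 3: 30. −1: 29.
[1] 29 ≡ 3^3 + 2 (base 3). Lift 4: 258. −1: 257.
[2] 257 ≡ 4^4 + 1 (base 4). Lift 5: 3126. −1: 3125.
[3] 3125 ≡ 5^5 (base 5). Lift 6: 46656. −1: 46655.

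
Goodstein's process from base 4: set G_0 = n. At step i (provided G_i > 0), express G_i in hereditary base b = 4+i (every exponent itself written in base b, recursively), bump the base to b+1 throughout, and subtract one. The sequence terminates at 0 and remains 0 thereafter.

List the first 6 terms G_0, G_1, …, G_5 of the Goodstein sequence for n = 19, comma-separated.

(0) 19|_4 = 4^2 + 3 ↦ 5^2 + 3|_5 = 28 ⇒ 27
(1) 27|_5 = 5^2 + 2 ↦ 6^2 + 2|_6 = 38 ⇒ 37
(2) 37|_6 = 6^2 + 1 ↦ 7^2 + 1|_7 = 50 ⇒ 49
(3) 49|_7 = 7^2 ↦ 8^2|_8 = 64 ⇒ 63
(4) 63|_8 = 7·8 + 7 ↦ 7·9 + 7|_9 = 70 ⇒ 69

19, 27, 37, 49, 63, 69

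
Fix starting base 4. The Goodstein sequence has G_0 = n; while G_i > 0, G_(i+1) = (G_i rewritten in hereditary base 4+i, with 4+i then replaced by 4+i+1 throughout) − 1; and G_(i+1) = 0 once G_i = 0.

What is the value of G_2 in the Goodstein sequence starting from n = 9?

(0) 9|_4 = 2·4 + 1 ↦ 2·5 + 1|_5 = 11 ⇒ 10
(1) 10|_5 = 2·5 ↦ 2·6|_6 = 12 ⇒ 11

11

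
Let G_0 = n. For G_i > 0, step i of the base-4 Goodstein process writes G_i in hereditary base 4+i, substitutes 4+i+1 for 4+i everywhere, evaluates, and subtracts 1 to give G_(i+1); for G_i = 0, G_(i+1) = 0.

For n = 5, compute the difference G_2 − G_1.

0

base 4: 5 = 4 + 1; at 5: 5 + 1 = 6; next = 5
base 5: 5 = 5; at 6: 6 = 6; next = 5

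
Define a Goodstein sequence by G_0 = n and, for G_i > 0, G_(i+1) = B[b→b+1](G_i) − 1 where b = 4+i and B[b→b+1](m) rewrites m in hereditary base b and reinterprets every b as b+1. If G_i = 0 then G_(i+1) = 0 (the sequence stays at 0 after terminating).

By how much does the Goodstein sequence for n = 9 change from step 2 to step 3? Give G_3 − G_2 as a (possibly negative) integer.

0

i=0: 9 = 2·4 + 1 (b=4); 4→5: 2·5 + 1 = 11; 11−1 = 10
i=1: 10 = 2·5 (b=5); 5→6: 2·6 = 12; 12−1 = 11
i=2: 11 = 6 + 5 (b=6); 6→7: 7 + 5 = 12; 12−1 = 11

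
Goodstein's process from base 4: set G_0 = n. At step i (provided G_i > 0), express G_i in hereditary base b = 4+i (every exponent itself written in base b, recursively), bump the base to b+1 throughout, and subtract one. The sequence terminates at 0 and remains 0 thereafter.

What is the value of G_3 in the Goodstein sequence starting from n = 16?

30

base 4: 16 = 4^2; at 5: 5^2 = 25; next = 24
base 5: 24 = 4·5 + 4; at 6: 4·6 + 4 = 28; next = 27
base 6: 27 = 4·6 + 3; at 7: 4·7 + 3 = 31; next = 30
base 7: 30 = 4·7 + 2; at 8: 4·8 + 2 = 34; next = 33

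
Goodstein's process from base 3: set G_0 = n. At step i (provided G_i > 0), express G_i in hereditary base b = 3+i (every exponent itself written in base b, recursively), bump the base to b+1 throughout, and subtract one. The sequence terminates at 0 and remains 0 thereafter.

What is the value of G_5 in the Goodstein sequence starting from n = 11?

43

G_0 = 11. HB_3(11) = 3^2 + 2. Bump = 18. G_1 = 17.
G_1 = 17. HB_4(17) = 4^2 + 1. Bump = 26. G_2 = 25.
G_2 = 25. HB_5(25) = 5^2. Bump = 36. G_3 = 35.
G_3 = 35. HB_6(35) = 5·6 + 5. Bump = 40. G_4 = 39.
G_4 = 39. HB_7(39) = 5·7 + 4. Bump = 44. G_5 = 43.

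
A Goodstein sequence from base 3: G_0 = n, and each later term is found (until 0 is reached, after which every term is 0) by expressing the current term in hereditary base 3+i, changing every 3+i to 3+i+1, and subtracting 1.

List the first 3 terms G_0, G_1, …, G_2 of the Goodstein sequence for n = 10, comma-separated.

base 3: 10 = 3^2 + 1; at 4: 4^2 + 1 = 17; next = 16
base 4: 16 = 4^2; at 5: 5^2 = 25; next = 24

10, 16, 24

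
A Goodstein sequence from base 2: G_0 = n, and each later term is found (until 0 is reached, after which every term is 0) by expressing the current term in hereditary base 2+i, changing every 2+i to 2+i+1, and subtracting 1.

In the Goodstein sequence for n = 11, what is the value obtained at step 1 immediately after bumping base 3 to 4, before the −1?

11 —HB2→ 2^(2 + 1) + 2 + 1 —bump→ 3^(3 + 1) + 3 + 1 = 85 —(−1)→ 84
84 —HB3→ 3^(3 + 1) + 3 —bump→ 4^(4 + 1) + 4 = 1028 —(−1)→ 1027

1028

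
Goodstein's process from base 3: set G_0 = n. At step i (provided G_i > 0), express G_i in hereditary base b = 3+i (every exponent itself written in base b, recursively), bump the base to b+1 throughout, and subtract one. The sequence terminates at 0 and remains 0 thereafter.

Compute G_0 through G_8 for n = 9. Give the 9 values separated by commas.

i=0: 9 = 3^2 (b=3); 3→4: 4^2 = 16; 16−1 = 15
i=1: 15 = 3·4 + 3 (b=4); 4→5: 3·5 + 3 = 18; 18−1 = 17
i=2: 17 = 3·5 + 2 (b=5); 5→6: 3·6 + 2 = 20; 20−1 = 19
i=3: 19 = 3·6 + 1 (b=6); 6→7: 3·7 + 1 = 22; 22−1 = 21
i=4: 21 = 3·7 (b=7); 7→8: 3·8 = 24; 24−1 = 23
i=5: 23 = 2·8 + 7 (b=8); 8→9: 2·9 + 7 = 25; 25−1 = 24
i=6: 24 = 2·9 + 6 (b=9); 9→10: 2·10 + 6 = 26; 26−1 = 25
i=7: 25 = 2·10 + 5 (b=10); 10→11: 2·11 + 5 = 27; 27−1 = 26

9, 15, 17, 19, 21, 23, 24, 25, 26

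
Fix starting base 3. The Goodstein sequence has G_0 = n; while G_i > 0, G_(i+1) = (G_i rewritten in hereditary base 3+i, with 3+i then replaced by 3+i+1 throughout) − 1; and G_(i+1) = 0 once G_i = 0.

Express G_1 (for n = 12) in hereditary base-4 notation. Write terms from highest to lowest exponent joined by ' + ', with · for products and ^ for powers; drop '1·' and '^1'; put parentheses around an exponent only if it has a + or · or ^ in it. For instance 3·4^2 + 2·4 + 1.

base 3: 12 = 3^2 + 3; at 4: 4^2 + 4 = 20; next = 19
base 4: 19 = 4^2 + 3; at 5: 5^2 + 3 = 28; next = 27

4^2 + 3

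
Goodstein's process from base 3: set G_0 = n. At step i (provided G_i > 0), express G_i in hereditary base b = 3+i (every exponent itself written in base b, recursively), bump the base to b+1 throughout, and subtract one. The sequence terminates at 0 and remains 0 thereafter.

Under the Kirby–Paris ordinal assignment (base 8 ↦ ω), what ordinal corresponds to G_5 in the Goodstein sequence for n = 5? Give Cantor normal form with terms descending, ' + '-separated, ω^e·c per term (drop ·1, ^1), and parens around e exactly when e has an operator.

3

base 3: 5 = 3 + 2; at 4: 4 + 2 = 6; next = 5
base 4: 5 = 4 + 1; at 5: 5 + 1 = 6; next = 5
base 5: 5 = 5; at 6: 6 = 6; next = 5
base 6: 5 = 5; at 7: 5 = 5; next = 4
base 7: 4 = 4; at 8: 4 = 4; next = 3
base 8: 3 = 3; at 9: 3 = 3; next = 2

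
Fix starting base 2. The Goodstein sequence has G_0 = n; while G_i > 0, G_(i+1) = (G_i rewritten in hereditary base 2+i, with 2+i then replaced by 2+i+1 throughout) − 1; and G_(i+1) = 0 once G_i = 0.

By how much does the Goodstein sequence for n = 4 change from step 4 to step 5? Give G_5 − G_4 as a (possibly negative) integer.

26

i=0: 4 = 2^2 (b=2); 2→3: 3^3 = 27; 27−1 = 26
i=1: 26 = 2·3^2 + 2·3 + 2 (b=3); 3→4: 2·4^2 + 2·4 + 2 = 42; 42−1 = 41
i=2: 41 = 2·4^2 + 2·4 + 1 (b=4); 4→5: 2·5^2 + 2·5 + 1 = 61; 61−1 = 60
i=3: 60 = 2·5^2 + 2·5 (b=5); 5→6: 2·6^2 + 2·6 = 84; 84−1 = 83
i=4: 83 = 2·6^2 + 6 + 5 (b=6); 6→7: 2·7^2 + 7 + 5 = 110; 110−1 = 109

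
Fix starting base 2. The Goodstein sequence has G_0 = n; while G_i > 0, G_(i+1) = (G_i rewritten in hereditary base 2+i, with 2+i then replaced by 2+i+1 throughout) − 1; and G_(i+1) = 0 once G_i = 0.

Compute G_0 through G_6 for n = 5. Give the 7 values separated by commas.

5, 27, 255, 467, 775, 1197, 1751

step 0: 5 = 2^2 + 1; sub 3 for 2: 3^3 + 1; = 28; G_1 = 28−1 = 27
step 1: 27 = 3^3; sub 4 for 3: 4^4; = 256; G_2 = 256−1 = 255
step 2: 255 = 3·4^3 + 3·4^2 + 3·4 + 3; sub 5 for 4: 3·5^3 + 3·5^2 + 3·5 + 3; = 468; G_3 = 468−1 = 467
step 3: 467 = 3·5^3 + 3·5^2 + 3·5 + 2; sub 6 for 5: 3·6^3 + 3·6^2 + 3·6 + 2; = 776; G_4 = 776−1 = 775
step 4: 775 = 3·6^3 + 3·6^2 + 3·6 + 1; sub 7 for 6: 3·7^3 + 3·7^2 + 3·7 + 1; = 1198; G_5 = 1198−1 = 1197
step 5: 1197 = 3·7^3 + 3·7^2 + 3·7; sub 8 for 7: 3·8^3 + 3·8^2 + 3·8; = 1752; G_6 = 1752−1 = 1751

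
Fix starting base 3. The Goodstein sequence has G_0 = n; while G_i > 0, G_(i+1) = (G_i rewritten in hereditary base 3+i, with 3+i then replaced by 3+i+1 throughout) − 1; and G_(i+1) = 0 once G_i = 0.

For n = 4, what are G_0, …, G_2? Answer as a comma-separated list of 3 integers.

4, 4, 4

[0] 4 ≡ 3 + 1 (base 3). Lift 4: 5. −1: 4.
[1] 4 ≡ 4 (base 4). Lift 5: 5. −1: 4.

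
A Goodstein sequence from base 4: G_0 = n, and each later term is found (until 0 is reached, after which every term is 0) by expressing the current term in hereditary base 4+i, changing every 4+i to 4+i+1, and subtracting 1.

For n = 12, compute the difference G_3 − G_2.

12 —HB4→ 3·4 —bump→ 3·5 = 15 —(−1)→ 14
14 —HB5→ 2·5 + 4 —bump→ 2·6 + 4 = 16 —(−1)→ 15
15 —HB6→ 2·6 + 3 —bump→ 2·7 + 3 = 17 —(−1)→ 16

1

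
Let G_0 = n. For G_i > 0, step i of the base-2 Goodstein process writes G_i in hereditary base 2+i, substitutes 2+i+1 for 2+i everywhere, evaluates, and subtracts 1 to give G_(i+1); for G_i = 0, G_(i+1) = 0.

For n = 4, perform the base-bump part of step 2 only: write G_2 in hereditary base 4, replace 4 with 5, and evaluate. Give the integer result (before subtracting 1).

4 —HB2→ 2^2 —bump→ 3^3 = 27 —(−1)→ 26
26 —HB3→ 2·3^2 + 2·3 + 2 —bump→ 2·4^2 + 2·4 + 2 = 42 —(−1)→ 41
41 —HB4→ 2·4^2 + 2·4 + 1 —bump→ 2·5^2 + 2·5 + 1 = 61 —(−1)→ 60

61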